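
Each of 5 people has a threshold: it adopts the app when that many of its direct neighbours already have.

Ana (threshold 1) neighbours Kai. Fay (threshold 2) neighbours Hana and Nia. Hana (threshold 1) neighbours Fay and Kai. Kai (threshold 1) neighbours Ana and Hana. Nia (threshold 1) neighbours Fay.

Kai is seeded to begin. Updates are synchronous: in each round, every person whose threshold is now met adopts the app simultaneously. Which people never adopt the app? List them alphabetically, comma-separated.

Round 1 — Kai adopts the app (initial).
Round 2 — checking thresholds:
  Ana: 1 of 1 neighbours ≥ 1, adopts the app.
  Hana: 1 of 2 neighbours ≥ 1, adopts the app.
Round 3 — no new adoptions; cascade stops.

Fay, Nia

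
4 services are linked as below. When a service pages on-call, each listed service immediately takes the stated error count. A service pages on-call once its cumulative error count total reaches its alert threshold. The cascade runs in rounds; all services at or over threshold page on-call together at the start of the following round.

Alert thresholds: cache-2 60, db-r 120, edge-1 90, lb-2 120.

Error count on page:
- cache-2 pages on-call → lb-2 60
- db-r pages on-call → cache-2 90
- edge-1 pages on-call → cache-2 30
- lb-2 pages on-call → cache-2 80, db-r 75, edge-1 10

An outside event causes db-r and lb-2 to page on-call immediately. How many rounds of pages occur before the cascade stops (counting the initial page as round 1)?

Round 1 — db-r, lb-2 page on-call (initial).
  cache-2: +90+80 → 170 ≥ 60
  edge-1: +10 → 10 < 90
Round 2 — cache-2 pages on-call.
No further pages.

2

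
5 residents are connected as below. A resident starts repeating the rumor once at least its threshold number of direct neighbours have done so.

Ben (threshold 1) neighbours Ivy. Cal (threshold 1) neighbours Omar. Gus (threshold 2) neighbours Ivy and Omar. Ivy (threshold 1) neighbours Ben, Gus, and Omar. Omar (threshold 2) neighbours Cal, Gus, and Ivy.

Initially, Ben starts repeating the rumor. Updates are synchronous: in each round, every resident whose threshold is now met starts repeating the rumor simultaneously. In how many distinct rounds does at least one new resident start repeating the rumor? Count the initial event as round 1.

Round 1 — Ben starts repeating the rumor (initial).
Round 2 — checking thresholds:
  Ivy: 1 of 3 neighbours ≥ 1, starts repeating the rumor.
Round 3 — no new spreads; cascade stops.

2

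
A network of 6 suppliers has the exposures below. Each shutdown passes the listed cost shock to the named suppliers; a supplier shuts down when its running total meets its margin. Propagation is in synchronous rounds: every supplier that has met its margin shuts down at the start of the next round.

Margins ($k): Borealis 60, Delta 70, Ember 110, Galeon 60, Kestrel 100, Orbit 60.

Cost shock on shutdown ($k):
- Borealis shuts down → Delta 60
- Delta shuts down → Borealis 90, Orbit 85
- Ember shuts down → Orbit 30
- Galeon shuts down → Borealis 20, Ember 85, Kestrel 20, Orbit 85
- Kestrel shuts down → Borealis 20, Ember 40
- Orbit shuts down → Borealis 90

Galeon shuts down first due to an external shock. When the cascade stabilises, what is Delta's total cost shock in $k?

60

Round 1 — Galeon shuts down (initial).
  Borealis: +20 → 20 < 60
  Ember: +85 → 85 < 110
  Kestrel: +20 → 20 < 100
  Orbit: +85 → 85 ≥ 60
Round 2 — Orbit shuts down.
  Borealis: +90 → 110 ≥ 60
Round 3 — Borealis shuts down.
  Delta: +60 → 60 < 70
No further shutdowns.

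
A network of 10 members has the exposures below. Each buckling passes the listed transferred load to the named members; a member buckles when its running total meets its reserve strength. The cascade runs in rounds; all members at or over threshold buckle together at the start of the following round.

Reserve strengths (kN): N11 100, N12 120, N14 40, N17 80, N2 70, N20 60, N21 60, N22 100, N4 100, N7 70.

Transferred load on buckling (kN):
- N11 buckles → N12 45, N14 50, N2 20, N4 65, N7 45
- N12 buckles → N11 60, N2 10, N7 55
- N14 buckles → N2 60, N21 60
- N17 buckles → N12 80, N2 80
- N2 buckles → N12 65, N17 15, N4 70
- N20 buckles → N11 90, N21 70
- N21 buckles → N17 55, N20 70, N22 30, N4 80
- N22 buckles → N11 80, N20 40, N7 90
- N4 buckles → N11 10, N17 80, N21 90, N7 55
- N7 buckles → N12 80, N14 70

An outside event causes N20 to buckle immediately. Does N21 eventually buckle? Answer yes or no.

Round 1 — N20 buckles (initial).
  N11: +90 → 90 < 100
  N21: +70 → 70 ≥ 60
Round 2 — N21 buckles.
  N17: +55 → 55 < 80
  N22: +30 → 30 < 100
  N4: +80 → 80 < 100
No further bucklings.

yes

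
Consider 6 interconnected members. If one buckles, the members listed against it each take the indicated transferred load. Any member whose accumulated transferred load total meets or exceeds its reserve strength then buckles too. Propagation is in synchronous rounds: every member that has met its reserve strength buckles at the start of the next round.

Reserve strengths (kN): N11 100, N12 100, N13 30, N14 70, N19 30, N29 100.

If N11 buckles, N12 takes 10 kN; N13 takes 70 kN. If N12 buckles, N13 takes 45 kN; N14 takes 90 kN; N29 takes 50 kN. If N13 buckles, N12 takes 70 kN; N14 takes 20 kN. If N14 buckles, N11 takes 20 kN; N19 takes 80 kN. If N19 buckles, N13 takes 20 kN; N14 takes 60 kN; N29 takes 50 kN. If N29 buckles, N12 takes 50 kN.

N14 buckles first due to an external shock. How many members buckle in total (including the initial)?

Round 1 — N14 buckles (initial).
  N11: +20 → 20 < 100
  N19: +80 → 80 ≥ 30
Round 2 — N19 buckles.
  N13: +20 → 20 < 30
  N29: +50 → 50 < 100
No further bucklings.

2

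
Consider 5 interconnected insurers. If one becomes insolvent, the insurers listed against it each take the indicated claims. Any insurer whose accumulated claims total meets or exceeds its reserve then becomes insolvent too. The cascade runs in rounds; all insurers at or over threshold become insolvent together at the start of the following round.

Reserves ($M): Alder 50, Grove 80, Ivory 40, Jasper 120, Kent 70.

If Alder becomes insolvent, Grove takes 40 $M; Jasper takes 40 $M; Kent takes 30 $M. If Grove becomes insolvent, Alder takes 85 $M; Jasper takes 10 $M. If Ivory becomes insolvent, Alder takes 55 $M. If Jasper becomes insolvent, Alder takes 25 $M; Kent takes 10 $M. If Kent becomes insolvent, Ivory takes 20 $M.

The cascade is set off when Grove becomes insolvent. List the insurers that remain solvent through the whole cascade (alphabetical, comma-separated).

Ivory, Jasper, Kent

Round 1 — Grove becomes insolvent (initial).
  Alder: +85 → 85 ≥ 50
  Jasper: +10 → 10 < 120
Round 2 — Alder becomes insolvent.
  Jasper: +40 → 50 < 120
  Kent: +30 → 30 < 70
No further insolvencies.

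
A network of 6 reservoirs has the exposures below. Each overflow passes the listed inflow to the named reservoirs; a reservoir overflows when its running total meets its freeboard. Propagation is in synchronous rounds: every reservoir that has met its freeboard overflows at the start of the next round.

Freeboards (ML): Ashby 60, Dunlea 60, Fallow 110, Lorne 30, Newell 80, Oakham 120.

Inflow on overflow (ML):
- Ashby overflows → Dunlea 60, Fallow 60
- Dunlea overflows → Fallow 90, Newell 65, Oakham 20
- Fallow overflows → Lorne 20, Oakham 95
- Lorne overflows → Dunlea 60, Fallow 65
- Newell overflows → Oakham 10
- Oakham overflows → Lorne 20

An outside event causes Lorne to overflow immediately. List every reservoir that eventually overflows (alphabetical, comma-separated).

Round 1 — Lorne overflows (initial).
  Dunlea: +60 → 60 ≥ 60
  Fallow: +65 → 65 < 110
Round 2 — Dunlea overflows.
  Fallow: +90 → 155 ≥ 110
  Newell: +65 → 65 < 80
  Oakham: +20 → 20 < 120
Round 3 — Fallow overflows.
  Oakham: +95 → 115 < 120
No further overflows.

Dunlea, Fallow, Lorne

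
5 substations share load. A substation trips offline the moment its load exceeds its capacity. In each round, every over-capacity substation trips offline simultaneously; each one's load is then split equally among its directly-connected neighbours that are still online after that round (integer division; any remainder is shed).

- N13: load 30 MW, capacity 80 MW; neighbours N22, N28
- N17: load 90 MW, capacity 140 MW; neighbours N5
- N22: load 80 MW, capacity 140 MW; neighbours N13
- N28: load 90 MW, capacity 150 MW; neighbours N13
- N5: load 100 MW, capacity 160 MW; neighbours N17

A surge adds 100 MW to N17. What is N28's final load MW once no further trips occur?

90

Round 1 — N17 at 190 > 140. N17 trips offline.
  N17 sheds 190 MW to N5: 190 each.
    N5: 100+190 = 290 > 160
Round 2 — N5 trips offline.
  N5 sheds 290 MW: no online neighbours, lost.
No further trips.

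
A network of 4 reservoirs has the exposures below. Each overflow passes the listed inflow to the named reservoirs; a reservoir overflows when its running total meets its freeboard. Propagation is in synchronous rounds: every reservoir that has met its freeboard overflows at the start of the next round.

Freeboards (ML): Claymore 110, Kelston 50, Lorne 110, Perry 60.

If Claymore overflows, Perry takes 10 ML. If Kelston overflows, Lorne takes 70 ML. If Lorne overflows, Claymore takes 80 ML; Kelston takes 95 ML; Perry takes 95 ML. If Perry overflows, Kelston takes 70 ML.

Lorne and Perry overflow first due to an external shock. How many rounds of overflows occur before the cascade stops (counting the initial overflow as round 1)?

Round 1 — Lorne, Perry overflow (initial).
  Claymore: +80 → 80 < 110
  Kelston: +95+70 → 165 ≥ 50
Round 2 — Kelston overflows.
No further overflows.

2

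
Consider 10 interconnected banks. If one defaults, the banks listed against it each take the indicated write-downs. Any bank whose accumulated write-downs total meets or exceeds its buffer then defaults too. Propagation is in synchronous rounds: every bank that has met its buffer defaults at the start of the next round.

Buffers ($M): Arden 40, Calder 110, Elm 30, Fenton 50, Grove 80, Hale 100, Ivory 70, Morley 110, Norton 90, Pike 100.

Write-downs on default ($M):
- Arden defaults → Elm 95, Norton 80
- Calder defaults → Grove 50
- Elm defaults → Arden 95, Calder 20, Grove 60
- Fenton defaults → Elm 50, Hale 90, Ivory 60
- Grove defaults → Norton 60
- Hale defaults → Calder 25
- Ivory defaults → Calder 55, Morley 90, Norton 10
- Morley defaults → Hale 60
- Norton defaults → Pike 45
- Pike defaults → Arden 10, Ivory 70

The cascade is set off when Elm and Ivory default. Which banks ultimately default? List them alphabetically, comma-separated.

Arden, Elm, Ivory, Norton

Round 1 — Elm, Ivory default (initial).
  Arden: +95 → 95 ≥ 40
  Calder: +20+55 → 75 < 110
  Grove: +60 → 60 < 80
  Morley: +90 → 90 < 110
  Norton: +10 → 10 < 90
Round 2 — Arden defaults.
  Norton: +80 → 90 ≥ 90
Round 3 — Norton defaults.
  Pike: +45 → 45 < 100
No further defaults.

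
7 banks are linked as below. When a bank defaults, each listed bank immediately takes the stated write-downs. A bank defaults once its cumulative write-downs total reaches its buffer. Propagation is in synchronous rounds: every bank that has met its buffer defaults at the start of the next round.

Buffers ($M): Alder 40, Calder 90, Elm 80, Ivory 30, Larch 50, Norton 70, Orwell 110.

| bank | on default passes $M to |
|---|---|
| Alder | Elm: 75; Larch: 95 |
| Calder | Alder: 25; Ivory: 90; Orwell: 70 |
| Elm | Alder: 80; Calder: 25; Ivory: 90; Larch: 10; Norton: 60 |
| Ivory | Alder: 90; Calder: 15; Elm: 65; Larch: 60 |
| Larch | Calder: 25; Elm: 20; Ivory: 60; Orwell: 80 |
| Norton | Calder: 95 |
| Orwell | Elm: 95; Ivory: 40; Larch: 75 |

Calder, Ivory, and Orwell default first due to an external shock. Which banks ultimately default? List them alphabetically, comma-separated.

Alder, Calder, Elm, Ivory, Larch, Orwell

Round 1 — Calder, Ivory, Orwell default (initial).
  Alder: +25+90 → 115 ≥ 40
  Elm: +65+95 → 160 ≥ 80
  Larch: +60+75 → 135 ≥ 50
Round 2 — Alder, Elm, Larch default.
  Norton: +60 → 60 < 70
No further defaults.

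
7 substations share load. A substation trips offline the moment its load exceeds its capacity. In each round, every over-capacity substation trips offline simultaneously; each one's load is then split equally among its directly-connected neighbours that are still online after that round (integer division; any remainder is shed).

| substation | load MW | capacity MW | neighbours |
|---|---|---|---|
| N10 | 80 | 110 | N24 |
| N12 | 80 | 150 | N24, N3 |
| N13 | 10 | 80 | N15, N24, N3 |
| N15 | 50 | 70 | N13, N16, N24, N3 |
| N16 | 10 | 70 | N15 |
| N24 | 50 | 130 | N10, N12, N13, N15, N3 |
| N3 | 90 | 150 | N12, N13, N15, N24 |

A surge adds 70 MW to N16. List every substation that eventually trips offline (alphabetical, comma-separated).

Round 1 — N16 at 80 > 70. N16 trips offline.
  N16 sheds 80 MW to N15: 80 each.
    N15: 50+80 = 130 > 70
Round 2 — N15 trips offline.
  N15 sheds 130 MW to N13, N24, N3: 43 each (1 lost).
    N13: 10+43 = 53 ≤ 80
    N24: 50+43 = 93 ≤ 130
    N3: 90+43 = 133 ≤ 150
No further trips.

N15, N16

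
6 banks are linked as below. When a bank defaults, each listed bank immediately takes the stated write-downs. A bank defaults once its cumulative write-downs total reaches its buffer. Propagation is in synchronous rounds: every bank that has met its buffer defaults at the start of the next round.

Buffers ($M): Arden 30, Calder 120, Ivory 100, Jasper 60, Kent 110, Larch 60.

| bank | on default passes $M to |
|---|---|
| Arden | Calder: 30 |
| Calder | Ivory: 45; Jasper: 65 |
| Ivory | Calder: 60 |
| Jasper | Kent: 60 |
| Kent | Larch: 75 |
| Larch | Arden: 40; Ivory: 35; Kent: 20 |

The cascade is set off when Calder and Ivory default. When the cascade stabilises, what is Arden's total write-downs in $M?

0

Round 1 — Calder, Ivory default (initial).
  Jasper: +65 → 65 ≥ 60
Round 2 — Jasper defaults.
  Kent: +60 → 60 < 110
No further defaults.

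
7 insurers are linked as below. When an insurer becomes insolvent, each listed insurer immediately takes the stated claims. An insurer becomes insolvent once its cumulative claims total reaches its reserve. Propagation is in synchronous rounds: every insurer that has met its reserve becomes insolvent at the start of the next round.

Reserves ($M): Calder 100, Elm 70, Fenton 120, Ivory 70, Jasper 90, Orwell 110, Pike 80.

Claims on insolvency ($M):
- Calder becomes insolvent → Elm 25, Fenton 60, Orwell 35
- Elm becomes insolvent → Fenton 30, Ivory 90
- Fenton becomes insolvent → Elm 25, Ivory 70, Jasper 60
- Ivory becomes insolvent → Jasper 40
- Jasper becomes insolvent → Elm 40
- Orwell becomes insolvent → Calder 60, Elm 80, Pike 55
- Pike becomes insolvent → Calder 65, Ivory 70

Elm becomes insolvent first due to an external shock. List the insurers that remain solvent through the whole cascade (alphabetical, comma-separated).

Calder, Fenton, Jasper, Orwell, Pike

Round 1 — Elm becomes insolvent (initial).
  Fenton: +30 → 30 < 120
  Ivory: +90 → 90 ≥ 70
Round 2 — Ivory becomes insolvent.
  Jasper: +40 → 40 < 90
No further insolvencies.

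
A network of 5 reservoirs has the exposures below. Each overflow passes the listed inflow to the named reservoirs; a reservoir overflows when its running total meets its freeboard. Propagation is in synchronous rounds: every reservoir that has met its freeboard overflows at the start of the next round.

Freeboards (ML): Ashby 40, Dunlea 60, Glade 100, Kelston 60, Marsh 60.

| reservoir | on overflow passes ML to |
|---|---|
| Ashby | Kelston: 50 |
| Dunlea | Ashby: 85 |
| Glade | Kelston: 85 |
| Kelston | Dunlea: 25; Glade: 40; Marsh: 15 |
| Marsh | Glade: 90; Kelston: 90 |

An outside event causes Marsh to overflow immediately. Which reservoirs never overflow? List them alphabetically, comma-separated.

Ashby, Dunlea

Round 1 — Marsh overflows (initial).
  Glade: +90 → 90 < 100
  Kelston: +90 → 90 ≥ 60
Round 2 — Kelston overflows.
  Dunlea: +25 → 25 < 60
  Glade: +40 → 130 ≥ 100
Round 3 — Glade overflows.
No further overflows.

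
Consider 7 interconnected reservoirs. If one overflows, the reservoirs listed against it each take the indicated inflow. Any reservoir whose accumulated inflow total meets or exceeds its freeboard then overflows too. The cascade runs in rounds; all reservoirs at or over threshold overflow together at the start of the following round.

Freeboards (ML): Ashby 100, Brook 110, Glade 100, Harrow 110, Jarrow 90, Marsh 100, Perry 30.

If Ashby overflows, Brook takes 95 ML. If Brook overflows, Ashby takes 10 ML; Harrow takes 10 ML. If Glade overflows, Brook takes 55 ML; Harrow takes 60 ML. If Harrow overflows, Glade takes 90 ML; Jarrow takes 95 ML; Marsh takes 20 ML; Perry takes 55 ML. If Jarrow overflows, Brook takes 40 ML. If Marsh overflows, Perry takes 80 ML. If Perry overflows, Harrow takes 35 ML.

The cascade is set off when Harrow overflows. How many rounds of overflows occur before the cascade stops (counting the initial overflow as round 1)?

2

Round 1 — Harrow overflows (initial).
  Glade: +90 → 90 < 100
  Jarrow: +95 → 95 ≥ 90
  Marsh: +20 → 20 < 100
  Perry: +55 → 55 ≥ 30
Round 2 — Jarrow, Perry overflow.
  Brook: +40 → 40 < 110
No further overflows.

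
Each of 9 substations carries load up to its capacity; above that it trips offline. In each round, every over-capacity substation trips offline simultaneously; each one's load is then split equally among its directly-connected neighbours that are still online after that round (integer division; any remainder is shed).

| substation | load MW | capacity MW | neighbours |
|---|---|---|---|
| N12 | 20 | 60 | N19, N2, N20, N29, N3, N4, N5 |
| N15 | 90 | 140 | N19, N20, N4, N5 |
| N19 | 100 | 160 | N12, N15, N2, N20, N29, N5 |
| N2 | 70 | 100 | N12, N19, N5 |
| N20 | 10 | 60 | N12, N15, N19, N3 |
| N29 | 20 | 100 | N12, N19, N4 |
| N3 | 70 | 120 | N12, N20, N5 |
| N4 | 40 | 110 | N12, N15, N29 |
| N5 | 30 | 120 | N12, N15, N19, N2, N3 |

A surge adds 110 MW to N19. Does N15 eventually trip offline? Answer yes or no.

yes

Round 1 — N19 at 210 > 160. N19 trips offline.
  N19 sheds 210 MW to N12, N15, N2, N20, N29, N5: 35 each.
    N12: 20+35 = 55 ≤ 60
    N15: 90+35 = 125 ≤ 140
    N2: 70+35 = 105 > 100
    N20: 10+35 = 45 ≤ 60
    N29: 20+35 = 55 ≤ 100
    N5: 30+35 = 65 ≤ 120
Round 2 — N2 trips offline.
  N2 sheds 105 MW to N12, N5: 52 each (1 lost).
    N12: 55+52 = 107 > 60
    N5: 65+52 = 117 ≤ 120
Round 3 — N12 trips offline.
  N12 sheds 107 MW to N20, N29, N3, N4, N5: 21 each (2 lost).
    N20: 45+21 = 66 > 60
    N29: 55+21 = 76 ≤ 100
    N3: 70+21 = 91 ≤ 120
    N4: 40+21 = 61 ≤ 110
    N5: 117+21 = 138 > 120
Round 4 — N20, N5 trip offline.
  N20 sheds 66 MW to N15, N3: 33 each.
    N15: 125+33 = 158 > 140
    N3: 91+33 = 124 > 120
  N5 sheds 138 MW to N15, N3: 69 each.
    N15: 158+69 = 227 > 140
    N3: 124+69 = 193 > 120
Round 5 — N15, N3 trip offline.
  N15 sheds 227 MW to N4: 227 each.
    N4: 61+227 = 288 > 110
  N3 sheds 193 MW: no online neighbours, lost.
Round 6 — N4 trips offline.
  N4 sheds 288 MW to N29: 288 each.
    N29: 76+288 = 364 > 100
Round 7 — N29 trips offline.
  N29 sheds 364 MW: no online neighbours, lost.
No further trips.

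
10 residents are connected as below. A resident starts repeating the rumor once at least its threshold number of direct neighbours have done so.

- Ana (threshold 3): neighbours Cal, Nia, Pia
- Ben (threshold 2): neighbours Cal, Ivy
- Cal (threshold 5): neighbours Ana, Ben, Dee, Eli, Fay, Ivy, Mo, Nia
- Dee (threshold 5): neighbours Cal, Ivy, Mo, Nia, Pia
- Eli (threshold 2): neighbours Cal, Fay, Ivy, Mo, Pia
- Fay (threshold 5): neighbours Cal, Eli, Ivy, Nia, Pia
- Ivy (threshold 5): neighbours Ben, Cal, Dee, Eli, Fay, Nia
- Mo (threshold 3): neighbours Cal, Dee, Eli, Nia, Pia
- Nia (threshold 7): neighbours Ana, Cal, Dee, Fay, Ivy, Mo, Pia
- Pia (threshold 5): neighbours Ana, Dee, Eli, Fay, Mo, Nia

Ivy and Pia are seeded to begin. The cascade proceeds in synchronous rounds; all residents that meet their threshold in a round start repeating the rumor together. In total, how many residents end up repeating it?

Round 1 — Ivy, Pia start repeating the rumor (initial).
Round 2 — checking thresholds:
  Ana: 1 of 3 neighbours < 3, not yet.
  Ben: 1 of 2 neighbours < 2, not yet.
  Cal: 1 of 8 neighbours < 5, not yet.
  Dee: 2 of 5 neighbours < 5, not yet.
  Eli: 2 of 5 neighbours ≥ 2, starts repeating the rumor.
  Fay: 2 of 5 neighbours < 5, not yet.
  Mo: 1 of 5 neighbours < 3, not yet.
  Nia: 2 of 7 neighbours < 7, not yet.
Round 3 — no new spreads; cascade stops.

3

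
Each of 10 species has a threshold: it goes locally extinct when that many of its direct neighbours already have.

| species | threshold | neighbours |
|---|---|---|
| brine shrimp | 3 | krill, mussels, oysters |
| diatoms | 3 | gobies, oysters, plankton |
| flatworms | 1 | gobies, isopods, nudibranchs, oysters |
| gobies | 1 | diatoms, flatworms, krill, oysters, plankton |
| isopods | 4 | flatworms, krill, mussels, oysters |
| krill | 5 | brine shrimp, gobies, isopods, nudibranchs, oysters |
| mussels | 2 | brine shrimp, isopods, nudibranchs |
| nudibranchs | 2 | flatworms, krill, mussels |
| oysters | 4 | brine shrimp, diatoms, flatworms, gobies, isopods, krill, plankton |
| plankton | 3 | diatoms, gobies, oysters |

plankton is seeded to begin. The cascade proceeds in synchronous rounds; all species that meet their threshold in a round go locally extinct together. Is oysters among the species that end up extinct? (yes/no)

no

Round 1 — plankton goes locally extinct (initial).
Round 2 — checking thresholds:
  diatoms: 1 of 3 neighbours < 3, not yet.
  gobies: 1 of 5 neighbours ≥ 1, goes locally extinct.
  oysters: 1 of 7 neighbours < 4, not yet.
Round 3 — checking thresholds:
  diatoms: 2 of 3 neighbours < 3, not yet.
  flatworms: 1 of 4 neighbours ≥ 1, goes locally extinct.
  krill: 1 of 5 neighbours < 5, not yet.
  oysters: 2 of 7 neighbours < 4, not yet.
Round 4 — no new extinctions; cascade stops.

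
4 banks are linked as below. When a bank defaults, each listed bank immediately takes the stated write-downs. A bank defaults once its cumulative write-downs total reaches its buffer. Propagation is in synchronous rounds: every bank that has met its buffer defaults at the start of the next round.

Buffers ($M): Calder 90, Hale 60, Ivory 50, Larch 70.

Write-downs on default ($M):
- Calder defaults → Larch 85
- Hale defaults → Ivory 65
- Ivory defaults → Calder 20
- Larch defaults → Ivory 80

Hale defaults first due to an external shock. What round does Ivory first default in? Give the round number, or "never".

Round 1 — Hale defaults (initial).
  Ivory: +65 → 65 ≥ 50
Round 2 — Ivory defaults.
  Calder: +20 → 20 < 90
No further defaults.

2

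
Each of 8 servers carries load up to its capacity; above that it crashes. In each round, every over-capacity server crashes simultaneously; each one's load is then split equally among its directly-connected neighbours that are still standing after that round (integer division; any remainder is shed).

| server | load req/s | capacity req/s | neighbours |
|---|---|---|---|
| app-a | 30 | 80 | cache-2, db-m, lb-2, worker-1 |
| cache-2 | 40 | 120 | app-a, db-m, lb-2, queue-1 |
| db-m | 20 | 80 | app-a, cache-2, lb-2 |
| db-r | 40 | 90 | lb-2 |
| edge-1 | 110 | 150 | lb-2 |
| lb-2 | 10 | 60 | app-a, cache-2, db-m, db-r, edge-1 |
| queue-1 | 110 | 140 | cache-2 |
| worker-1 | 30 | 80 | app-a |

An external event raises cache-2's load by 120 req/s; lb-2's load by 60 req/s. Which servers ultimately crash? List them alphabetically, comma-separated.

Round 1 — cache-2 at 160 > 120; lb-2 at 70 > 60. cache-2, lb-2 crash.
  cache-2 sheds 160 req/s to app-a, db-m, queue-1: 53 each (1 lost).
    app-a: 30+53 = 83 > 80
    db-m: 20+53 = 73 ≤ 80
    queue-1: 110+53 = 163 > 140
  lb-2 sheds 70 req/s to app-a, db-m, db-r, edge-1: 17 each (2 lost).
    app-a: 83+17 = 100 > 80
    db-m: 73+17 = 90 > 80
    db-r: 40+17 = 57 ≤ 90
    edge-1: 110+17 = 127 ≤ 150
Round 2 — app-a, db-m, queue-1 crash.
  app-a sheds 100 req/s to worker-1: 100 each.
    worker-1: 30+100 = 130 > 80
  db-m sheds 90 req/s: no online neighbours, lost.
  queue-1 sheds 163 req/s: no online neighbours, lost.
Round 3 — worker-1 crashes.
  worker-1 sheds 130 req/s: no online neighbours, lost.
No further crashes.

app-a, cache-2, db-m, lb-2, queue-1, worker-1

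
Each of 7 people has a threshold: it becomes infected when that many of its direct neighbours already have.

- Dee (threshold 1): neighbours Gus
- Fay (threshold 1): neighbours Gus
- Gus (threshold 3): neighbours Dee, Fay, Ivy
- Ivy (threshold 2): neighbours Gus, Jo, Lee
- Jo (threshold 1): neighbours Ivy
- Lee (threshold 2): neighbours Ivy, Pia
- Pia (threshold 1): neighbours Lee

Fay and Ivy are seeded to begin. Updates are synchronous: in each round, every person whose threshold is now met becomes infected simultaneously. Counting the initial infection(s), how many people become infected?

Round 1 — Fay, Ivy become infected (initial).
Round 2 — checking thresholds:
  Gus: 2 of 3 neighbours < 3, below threshold.
  Jo: 1 of 1 neighbours ≥ 1, becomes infected.
  Lee: 1 of 2 neighbours < 2, below threshold.
Round 3 — no new infections; cascade stops.

3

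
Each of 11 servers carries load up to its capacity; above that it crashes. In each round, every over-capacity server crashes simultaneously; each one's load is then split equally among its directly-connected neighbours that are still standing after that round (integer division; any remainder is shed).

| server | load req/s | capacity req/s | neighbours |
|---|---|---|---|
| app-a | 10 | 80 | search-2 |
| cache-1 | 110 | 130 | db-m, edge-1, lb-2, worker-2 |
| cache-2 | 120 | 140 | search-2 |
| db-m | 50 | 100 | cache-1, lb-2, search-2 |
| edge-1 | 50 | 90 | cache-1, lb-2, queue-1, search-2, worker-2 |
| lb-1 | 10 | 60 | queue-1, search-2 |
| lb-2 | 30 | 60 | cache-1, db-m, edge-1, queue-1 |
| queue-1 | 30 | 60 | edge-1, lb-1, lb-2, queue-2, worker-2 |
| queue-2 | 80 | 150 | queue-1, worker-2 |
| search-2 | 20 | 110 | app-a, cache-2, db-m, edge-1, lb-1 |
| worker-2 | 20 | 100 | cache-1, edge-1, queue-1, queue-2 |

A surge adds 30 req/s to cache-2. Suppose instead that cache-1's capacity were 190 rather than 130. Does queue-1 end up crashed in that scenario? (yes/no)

no

With cache-1's capacity at 190:
Round 1 — cache-2 at 150 > 140. cache-2 crashes.
  cache-2 sheds 150 req/s to search-2: 150 each.
    search-2: 20+150 = 170 > 110
Round 2 — search-2 crashes.
  search-2 sheds 170 req/s to app-a, db-m, edge-1, lb-1: 42 each (2 lost).
    app-a: 10+42 = 52 ≤ 80
    db-m: 50+42 = 92 ≤ 100
    edge-1: 50+42 = 92 > 90
    lb-1: 10+42 = 52 ≤ 60
Round 3 — edge-1 crashes.
  edge-1 sheds 92 req/s to cache-1, lb-2, queue-1, worker-2: 23 each.
    cache-1: 110+23 = 133 ≤ 190
    lb-2: 30+23 = 53 ≤ 60
    queue-1: 30+23 = 53 ≤ 60
    worker-2: 20+23 = 43 ≤ 100
No further crashes.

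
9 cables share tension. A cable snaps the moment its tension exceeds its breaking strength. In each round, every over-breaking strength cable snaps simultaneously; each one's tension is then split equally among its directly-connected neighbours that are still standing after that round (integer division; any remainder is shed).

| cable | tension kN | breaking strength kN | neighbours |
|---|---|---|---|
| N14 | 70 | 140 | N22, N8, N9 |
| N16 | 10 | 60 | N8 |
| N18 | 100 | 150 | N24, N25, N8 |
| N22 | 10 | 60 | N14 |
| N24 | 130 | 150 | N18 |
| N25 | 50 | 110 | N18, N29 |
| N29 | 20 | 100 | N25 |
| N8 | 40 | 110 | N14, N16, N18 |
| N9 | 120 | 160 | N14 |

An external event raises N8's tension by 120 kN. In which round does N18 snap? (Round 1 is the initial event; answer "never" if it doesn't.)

2

Round 1 — N8 at 160 > 110. N8 snaps.
  N8 sheds 160 kN to N14, N16, N18: 53 each (1 lost).
    N14: 70+53 = 123 ≤ 140
    N16: 10+53 = 63 > 60
    N18: 100+53 = 153 > 150
Round 2 — N16, N18 snap.
  N16 sheds 63 kN: no online neighbours, lost.
  N18 sheds 153 kN to N24, N25: 76 each (1 lost).
    N24: 130+76 = 206 > 150
    N25: 50+76 = 126 > 110
Round 3 — N24, N25 snap.
  N24 sheds 206 kN: no online neighbours, lost.
  N25 sheds 126 kN to N29: 126 each.
    N29: 20+126 = 146 > 100
Round 4 — N29 snaps.
  N29 sheds 146 kN: no online neighbours, lost.
No further breaks.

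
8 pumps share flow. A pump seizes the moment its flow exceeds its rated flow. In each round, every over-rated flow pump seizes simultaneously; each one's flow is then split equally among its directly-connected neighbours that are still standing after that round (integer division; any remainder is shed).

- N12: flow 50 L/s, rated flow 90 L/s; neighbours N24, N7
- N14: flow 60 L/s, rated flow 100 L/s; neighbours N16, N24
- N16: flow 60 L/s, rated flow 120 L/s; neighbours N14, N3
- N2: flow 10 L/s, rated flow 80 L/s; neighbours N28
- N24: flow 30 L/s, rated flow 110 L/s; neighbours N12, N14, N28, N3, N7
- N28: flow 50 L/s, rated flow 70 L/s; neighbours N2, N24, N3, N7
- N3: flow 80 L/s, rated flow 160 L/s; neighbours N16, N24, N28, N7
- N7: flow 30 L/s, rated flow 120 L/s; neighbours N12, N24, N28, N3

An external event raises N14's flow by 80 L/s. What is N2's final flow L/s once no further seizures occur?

70

Round 1 — N14 at 140 > 100. N14 seizes.
  N14 sheds 140 L/s to N16, N24: 70 each.
    N16: 60+70 = 130 > 120
    N24: 30+70 = 100 ≤ 110
Round 2 — N16 seizes.
  N16 sheds 130 L/s to N3: 130 each.
    N3: 80+130 = 210 > 160
Round 3 — N3 seizes.
  N3 sheds 210 L/s to N24, N28, N7: 70 each.
    N24: 100+70 = 170 > 110
    N28: 50+70 = 120 > 70
    N7: 30+70 = 100 ≤ 120
Round 4 — N24, N28 seize.
  N24 sheds 170 L/s to N12, N7: 85 each.
    N12: 50+85 = 135 > 90
    N7: 100+85 = 185 > 120
  N28 sheds 120 L/s to N2, N7: 60 each.
    N2: 10+60 = 70 ≤ 80
    N7: 185+60 = 245 > 120
Round 5 — N12, N7 seize.
  N12 sheds 135 L/s: no online neighbours, lost.
  N7 sheds 245 L/s: no online neighbours, lost.
No further seizures.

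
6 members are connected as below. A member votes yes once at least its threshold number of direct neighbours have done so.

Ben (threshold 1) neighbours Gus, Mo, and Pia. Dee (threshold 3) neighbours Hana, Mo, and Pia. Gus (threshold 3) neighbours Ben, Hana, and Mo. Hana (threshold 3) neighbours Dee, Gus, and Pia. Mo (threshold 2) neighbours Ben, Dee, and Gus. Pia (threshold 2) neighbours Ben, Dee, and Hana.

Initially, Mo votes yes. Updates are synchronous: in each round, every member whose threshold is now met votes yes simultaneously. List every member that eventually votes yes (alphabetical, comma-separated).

Ben, Mo

Round 1 — Mo votes yes (initial).
Round 2 — checking thresholds:
  Ben: 1 of 3 neighbours ≥ 1, votes yes.
  Dee: 1 of 3 neighbours < 3, below threshold.
  Gus: 1 of 3 neighbours < 3, below threshold.
Round 3 — no new yes votes; cascade stops.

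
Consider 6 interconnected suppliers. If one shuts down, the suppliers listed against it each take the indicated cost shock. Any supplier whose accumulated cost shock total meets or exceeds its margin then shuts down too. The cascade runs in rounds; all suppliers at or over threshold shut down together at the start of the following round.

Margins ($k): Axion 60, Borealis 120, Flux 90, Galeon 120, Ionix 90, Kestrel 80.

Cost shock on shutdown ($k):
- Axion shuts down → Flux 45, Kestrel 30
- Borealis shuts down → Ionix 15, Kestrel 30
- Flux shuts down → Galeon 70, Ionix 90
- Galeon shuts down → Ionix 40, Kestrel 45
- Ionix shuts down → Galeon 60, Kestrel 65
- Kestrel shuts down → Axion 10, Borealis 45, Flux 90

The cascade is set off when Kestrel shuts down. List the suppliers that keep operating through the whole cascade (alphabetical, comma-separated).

Round 1 — Kestrel shuts down (initial).
  Axion: +10 → 10 < 60
  Borealis: +45 → 45 < 120
  Flux: +90 → 90 ≥ 90
Round 2 — Flux shuts down.
  Galeon: +70 → 70 < 120
  Ionix: +90 → 90 ≥ 90
Round 3 — Ionix shuts down.
  Galeon: +60 → 130 ≥ 120
Round 4 — Galeon shuts down.
No further shutdowns.

Axion, Borealis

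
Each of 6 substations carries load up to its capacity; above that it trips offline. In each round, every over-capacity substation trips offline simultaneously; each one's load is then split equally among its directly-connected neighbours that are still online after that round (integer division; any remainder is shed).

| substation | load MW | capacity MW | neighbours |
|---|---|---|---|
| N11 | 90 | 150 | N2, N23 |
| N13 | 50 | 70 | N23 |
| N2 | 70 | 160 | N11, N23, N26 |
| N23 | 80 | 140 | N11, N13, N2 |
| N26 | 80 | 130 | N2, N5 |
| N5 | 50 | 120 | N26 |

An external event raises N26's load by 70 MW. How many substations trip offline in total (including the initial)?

Round 1 — N26 at 150 > 130. N26 trips offline.
  N26 sheds 150 MW to N2, N5: 75 each.
    N2: 70+75 = 145 ≤ 160
    N5: 50+75 = 125 > 120
Round 2 — N5 trips offline.
  N5 sheds 125 MW: no online neighbours, lost.
No further trips.

2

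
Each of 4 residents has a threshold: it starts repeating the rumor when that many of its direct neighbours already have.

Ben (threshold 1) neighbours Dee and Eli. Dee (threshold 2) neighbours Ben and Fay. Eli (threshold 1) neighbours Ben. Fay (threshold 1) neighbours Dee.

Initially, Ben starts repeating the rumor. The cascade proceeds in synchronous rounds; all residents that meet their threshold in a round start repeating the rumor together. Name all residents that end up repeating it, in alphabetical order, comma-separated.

Ben, Eli

Round 1 — Ben starts repeating the rumor (initial).
Round 2 — checking thresholds:
  Dee: 1 of 2 neighbours < 2, below threshold.
  Eli: 1 of 1 neighbours ≥ 1, starts repeating the rumor.
Round 3 — no new spreads; cascade stops.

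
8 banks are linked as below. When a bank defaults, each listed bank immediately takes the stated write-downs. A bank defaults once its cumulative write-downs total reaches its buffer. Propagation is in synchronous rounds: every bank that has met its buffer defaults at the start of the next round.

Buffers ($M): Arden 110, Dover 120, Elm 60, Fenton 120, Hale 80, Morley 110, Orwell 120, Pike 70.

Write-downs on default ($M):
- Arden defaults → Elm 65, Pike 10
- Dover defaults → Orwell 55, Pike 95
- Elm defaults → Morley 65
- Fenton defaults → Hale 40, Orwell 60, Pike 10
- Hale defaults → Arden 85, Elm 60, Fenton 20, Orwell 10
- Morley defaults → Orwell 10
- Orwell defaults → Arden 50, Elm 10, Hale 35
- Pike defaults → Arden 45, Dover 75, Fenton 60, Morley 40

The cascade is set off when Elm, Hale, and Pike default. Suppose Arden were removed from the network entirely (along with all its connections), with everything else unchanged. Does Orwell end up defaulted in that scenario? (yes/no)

no

With Arden removed:
Round 1 — Elm, Hale, Pike default (initial).
  Dover: +75 → 75 < 120
  Fenton: +20+60 → 80 < 120
  Morley: +65+40 → 105 < 110
  Orwell: +10 → 10 < 120
No further defaults.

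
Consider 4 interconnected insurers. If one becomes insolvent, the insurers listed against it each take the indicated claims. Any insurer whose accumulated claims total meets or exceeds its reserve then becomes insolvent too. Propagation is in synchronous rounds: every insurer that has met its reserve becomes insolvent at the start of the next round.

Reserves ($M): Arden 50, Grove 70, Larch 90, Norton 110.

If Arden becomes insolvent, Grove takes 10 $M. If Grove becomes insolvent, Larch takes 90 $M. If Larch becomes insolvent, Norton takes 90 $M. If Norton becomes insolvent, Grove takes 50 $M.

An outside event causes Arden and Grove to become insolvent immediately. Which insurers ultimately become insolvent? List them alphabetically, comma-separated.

Round 1 — Arden, Grove become insolvent (initial).
  Larch: +90 → 90 ≥ 90
Round 2 — Larch becomes insolvent.
  Norton: +90 → 90 < 110
No further insolvencies.

Arden, Grove, Larch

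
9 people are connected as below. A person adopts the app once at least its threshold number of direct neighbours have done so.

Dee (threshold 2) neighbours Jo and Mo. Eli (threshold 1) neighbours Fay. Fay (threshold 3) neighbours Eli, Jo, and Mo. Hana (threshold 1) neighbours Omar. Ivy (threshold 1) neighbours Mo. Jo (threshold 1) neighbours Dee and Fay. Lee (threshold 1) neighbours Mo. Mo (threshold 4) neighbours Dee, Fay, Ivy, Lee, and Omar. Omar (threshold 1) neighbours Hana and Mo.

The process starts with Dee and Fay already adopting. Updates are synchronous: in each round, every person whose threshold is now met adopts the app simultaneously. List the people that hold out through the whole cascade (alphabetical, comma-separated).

Round 1 — Dee, Fay adopt the app (initial).
Round 2 — checking thresholds:
  Eli: 1 of 1 neighbours ≥ 1, adopts the app.
  Jo: 2 of 2 neighbours ≥ 1, adopts the app.
  Mo: 2 of 5 neighbours < 4, not yet.
Round 3 — no new adoptions; cascade stops.

Hana, Ivy, Lee, Mo, Omar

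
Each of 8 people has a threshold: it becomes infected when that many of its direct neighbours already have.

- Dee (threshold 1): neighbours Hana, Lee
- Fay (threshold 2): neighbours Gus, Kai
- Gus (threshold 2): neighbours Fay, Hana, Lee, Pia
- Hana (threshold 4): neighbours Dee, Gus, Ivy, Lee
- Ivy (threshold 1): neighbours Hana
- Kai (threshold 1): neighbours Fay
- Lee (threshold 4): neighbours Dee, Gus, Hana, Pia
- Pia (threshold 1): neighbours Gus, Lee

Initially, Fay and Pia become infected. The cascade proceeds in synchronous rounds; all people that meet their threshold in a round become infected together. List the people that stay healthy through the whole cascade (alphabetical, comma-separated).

Dee, Hana, Ivy, Lee

Round 1 — Fay, Pia become infected (initial).
Round 2 — checking thresholds:
  Gus: 2 of 4 neighbours ≥ 2, becomes infected.
  Kai: 1 of 1 neighbours ≥ 1, becomes infected.
  Lee: 1 of 4 neighbours < 4, holds.
Round 3 — no new infections; cascade stops.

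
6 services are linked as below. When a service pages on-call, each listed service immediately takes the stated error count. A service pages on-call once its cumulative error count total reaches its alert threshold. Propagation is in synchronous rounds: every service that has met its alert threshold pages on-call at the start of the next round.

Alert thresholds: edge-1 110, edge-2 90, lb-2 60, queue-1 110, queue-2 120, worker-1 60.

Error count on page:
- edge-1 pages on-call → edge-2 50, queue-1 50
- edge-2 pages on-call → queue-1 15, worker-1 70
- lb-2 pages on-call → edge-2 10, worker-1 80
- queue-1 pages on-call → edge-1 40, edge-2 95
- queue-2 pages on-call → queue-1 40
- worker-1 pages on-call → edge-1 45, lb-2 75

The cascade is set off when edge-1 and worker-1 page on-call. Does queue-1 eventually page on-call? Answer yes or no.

Round 1 — edge-1, worker-1 page on-call (initial).
  edge-2: +50 → 50 < 90
  lb-2: +75 → 75 ≥ 60
  queue-1: +50 → 50 < 110
Round 2 — lb-2 pages on-call.
  edge-2: +10 → 60 < 90
No further pages.

no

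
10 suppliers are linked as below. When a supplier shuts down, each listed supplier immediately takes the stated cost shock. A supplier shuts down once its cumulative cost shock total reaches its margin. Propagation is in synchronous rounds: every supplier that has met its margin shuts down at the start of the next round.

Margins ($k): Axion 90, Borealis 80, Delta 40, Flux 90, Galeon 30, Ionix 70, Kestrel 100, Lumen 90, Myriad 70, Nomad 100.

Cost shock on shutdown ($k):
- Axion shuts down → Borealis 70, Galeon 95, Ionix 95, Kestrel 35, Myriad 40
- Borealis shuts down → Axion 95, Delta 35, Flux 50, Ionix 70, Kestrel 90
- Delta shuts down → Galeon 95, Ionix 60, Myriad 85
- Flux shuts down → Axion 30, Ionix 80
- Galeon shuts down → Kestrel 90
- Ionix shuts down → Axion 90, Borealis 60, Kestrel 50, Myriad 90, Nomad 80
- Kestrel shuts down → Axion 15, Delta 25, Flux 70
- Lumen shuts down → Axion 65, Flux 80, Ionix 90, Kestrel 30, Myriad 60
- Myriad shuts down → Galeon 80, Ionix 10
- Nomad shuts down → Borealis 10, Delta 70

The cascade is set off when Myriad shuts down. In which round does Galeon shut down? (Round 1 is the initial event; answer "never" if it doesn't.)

2

Round 1 — Myriad shuts down (initial).
  Galeon: +80 → 80 ≥ 30
  Ionix: +10 → 10 < 70
Round 2 — Galeon shuts down.
  Kestrel: +90 → 90 < 100
No further shutdowns.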